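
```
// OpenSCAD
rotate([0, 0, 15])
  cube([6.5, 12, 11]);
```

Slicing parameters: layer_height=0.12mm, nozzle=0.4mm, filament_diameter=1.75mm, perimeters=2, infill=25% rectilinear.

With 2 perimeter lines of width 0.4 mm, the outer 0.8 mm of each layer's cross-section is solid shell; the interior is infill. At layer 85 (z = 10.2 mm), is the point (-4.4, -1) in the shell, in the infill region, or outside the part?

outside

At z = 10.2 mm: the cube is present — its section is the full 6.5×12 rectangle; (rotated 15° about Z; rotation is an isometry so areas/perimeters/island counts are preserved). Overall, the cross-section is a single solid region. Undo the 15° rotation: the query point maps to (-4.509, 0.173) in the un-rotated model frame. The nearest boundary edge runs (0.00, 12.00)→(0.00, 0.00); distance from the point to it = 4.51 mm. The point is not inside any of the regions above, so it lies outside the cross-section (4.51 mm from the nearest boundary).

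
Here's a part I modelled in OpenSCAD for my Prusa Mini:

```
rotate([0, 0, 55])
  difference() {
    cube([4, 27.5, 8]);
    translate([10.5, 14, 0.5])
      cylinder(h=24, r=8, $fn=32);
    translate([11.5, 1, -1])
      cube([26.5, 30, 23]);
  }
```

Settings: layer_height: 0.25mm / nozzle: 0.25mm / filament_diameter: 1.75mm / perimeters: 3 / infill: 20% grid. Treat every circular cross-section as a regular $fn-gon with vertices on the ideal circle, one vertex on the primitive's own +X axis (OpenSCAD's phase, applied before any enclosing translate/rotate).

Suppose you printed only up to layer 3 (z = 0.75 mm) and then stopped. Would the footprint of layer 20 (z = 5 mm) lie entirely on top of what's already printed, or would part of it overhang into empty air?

entirely on top

Compare the two slices. At z = 0.75: the cube (footprint 4×27.5) is included at this height (area 110.00 mm²); the r=8 cylinder at (10.5, 14) gives a regular 32-gon of circumradius 8 (constant along its height) (area = (32/2)·8.000²·sin(360°/32) = 199.77 mm²); the cube at (11.5, 1) (footprint 26.5×30) is included at this height (area 795.00 mm²); After the difference (first − rest): starting from the 4×27.5 cube (110.00 mm²), the r=8 cylinder at (10.5, 14) partially overlaps it — only the 9.27 mm² overlap (of its 199.77 mm²) is removed, clipping the outline; the 26.5×30 cube at (11.5, 1) misses the remaining region (no effect) — area = 100.73 mm²; (whole slice rotated 55° about Z — lengths, areas and connectivity unchanged). At z = 5: the 4×27.5 cube contributes its full rectangle (area 110.00 mm²); the r=8 cylinder at (10.5, 14) contributes a regular 32-gon of circumradius 8 (area = (32/2)·8.000²·sin(360°/32) = 199.77 mm²); the cube at (11.5, 1) (footprint 26.5×30) is included at this height (area 795.00 mm²); Taking the first minus the rest: starting from the 4×27.5 cube (110.00 mm²), the r=8 cylinder at (10.5, 14) partially overlaps it — only the 9.27 mm² overlap (of its 199.77 mm²) is removed, clipping the outline; the 26.5×30 cube at (11.5, 1) misses the remaining region (no effect) — area = 100.73 mm²; (rotated 55° about Z; rotation is an isometry so areas/perimeters/island counts are preserved). Checking containment: the cross-section at z = 5 is a subset of the cross-section at z = 0.75.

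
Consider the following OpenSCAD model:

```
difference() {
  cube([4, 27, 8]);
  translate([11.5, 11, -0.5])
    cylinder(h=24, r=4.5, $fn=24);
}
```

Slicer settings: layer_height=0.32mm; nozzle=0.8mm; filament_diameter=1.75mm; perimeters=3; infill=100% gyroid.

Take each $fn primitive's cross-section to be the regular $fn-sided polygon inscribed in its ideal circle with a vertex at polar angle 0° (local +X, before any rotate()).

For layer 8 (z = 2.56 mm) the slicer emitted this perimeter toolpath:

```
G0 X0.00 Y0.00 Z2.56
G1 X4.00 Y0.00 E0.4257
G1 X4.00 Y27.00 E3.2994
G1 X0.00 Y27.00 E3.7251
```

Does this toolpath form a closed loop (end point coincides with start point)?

no

Start point (G0): (0.00, 0.00). End point (last G1): the path does not return to the start — open.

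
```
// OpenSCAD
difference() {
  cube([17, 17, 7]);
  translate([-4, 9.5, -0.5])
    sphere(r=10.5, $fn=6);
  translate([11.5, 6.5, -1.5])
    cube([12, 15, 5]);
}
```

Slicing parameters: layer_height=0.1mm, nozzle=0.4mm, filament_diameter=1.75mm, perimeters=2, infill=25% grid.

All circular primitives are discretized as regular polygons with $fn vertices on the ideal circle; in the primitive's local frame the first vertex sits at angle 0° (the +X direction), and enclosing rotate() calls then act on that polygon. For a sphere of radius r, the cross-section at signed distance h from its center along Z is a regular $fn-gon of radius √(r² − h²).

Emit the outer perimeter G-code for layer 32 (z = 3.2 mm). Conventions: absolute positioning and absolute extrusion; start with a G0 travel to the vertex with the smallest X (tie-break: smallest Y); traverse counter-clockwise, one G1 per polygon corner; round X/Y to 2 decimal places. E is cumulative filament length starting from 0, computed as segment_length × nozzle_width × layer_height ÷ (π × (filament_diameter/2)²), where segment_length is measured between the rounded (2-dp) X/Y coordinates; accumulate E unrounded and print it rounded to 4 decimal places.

At z = 3.2 mm: the cube (footprint 17×17) is included at this height; the r=10.5 sphere at (-4, 9.5) contributes a regular 6-gon of circumradius √(10.5²−3.7²) = 9.826; the 12×15 cube at (11.5, 6.5) contributes its full rectangle; Subtracting the remaining from the first: starting from the 17×17 cube, the r=10.5 sphere at (-4, 9.5) partially overlaps it — only the 56.14 mm² overlap (of its 250.87 mm²) is removed, clipping the outline; the 12×15 cube at (11.5, 6.5) partially overlaps it — only the 57.75 mm² overlap (of its 180.00 mm²) is removed, clipping the outline — 1 connected region. The outline is a single polygon with 9 vertices. Extrusion per mm of travel: 0.4 × 0.1 / (π × 0.875²) = 0.016630. Accumulating E over each segment gives final E = 1.1623.

G0 X0.00 Y0.00 Z3.20
G1 X17.00 Y0.00 E0.2827
G1 X17.00 Y6.50 E0.3908
G1 X11.50 Y6.50 E0.4823
G1 X11.50 Y17.00 E0.6569
G1 X1.50 Y17.00 E0.8232
G1 X5.83 Y9.50 E0.9672
G1 X0.91 Y0.99 E1.1307
G1 X0.00 Y0.99 E1.1458
G1 X0.00 Y0.00 E1.1623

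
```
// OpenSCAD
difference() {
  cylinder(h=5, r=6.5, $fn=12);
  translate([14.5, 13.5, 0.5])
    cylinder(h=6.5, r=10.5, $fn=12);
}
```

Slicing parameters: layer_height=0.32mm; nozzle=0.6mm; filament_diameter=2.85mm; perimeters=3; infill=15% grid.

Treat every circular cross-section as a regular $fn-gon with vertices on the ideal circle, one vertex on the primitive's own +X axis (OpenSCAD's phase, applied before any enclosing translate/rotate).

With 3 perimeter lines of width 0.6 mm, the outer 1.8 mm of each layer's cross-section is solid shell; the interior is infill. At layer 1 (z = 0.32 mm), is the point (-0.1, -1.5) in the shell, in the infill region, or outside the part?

At z = 0.32 mm: the r=6.5 cylinder gives a regular 12-gon of circumradius 6.5 (constant along its height); the cylinder at (14.5, 13.5) does not reach this height (z outside [0.5, 7]); After the difference (first − rest): none of the subtracted shapes is present at this height, so the r=6.5 cylinder is unchanged — 1 connected region. Overall, the cross-section is a single solid region. The nearest boundary edge runs (-3.25, -5.63)→(-0.00, -6.50); distance from the point to it = 4.80 mm. The point is inside the cross-section and 4.80 mm from the nearest boundary — more than the 1.8 mm shell width (3 × 0.6), so it's in the infill interior.

infill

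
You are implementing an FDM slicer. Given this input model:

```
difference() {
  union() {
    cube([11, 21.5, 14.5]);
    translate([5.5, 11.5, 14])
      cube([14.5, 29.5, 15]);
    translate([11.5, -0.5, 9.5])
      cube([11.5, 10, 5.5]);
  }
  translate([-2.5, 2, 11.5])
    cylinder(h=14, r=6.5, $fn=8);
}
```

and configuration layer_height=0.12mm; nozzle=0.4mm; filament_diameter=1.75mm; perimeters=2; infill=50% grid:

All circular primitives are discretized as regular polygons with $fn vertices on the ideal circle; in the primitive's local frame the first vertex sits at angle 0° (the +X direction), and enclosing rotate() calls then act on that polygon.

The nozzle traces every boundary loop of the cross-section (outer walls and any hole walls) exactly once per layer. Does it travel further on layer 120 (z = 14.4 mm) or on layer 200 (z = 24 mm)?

layer 120 (z = 14.4 mm)

Layer 120 (z = 14.4): the 11×21.5 cube contributes its full rectangle (perimeter 65.00 mm); the cube at (5.5, 11.5) (footprint 14.5×29.5) is included at this height (perimeter 88.00 mm); the 11.5×10 cube at (11.5, -0.5) contributes its full rectangle (perimeter 43.00 mm); Combining (union): the regions partially overlap (shared area 55.00 mm²), so the edge portions inside another operand are dropped and the merged outline is re-measured after clipping — boundary = 165.00 mm; the cylinder at (-2.5, 2): section is a regular 8-gon, circumradius r=6.5 (perimeter = 2·8·6.500·sin(180°/8) = 39.80 mm); Subtracting the remaining from the first: starting from that combined region, the r=6.5 cylinder at (-2.5, 2) partially overlaps it — only the 22.09 mm² overlap (of its 119.50 mm²) is removed, clipping the outline — boundary = 163.77 mm. So its perimeter = 163.77 mm. Layer 200 (z = 24): the cube does not reach this height (z outside [0, 14.5]); the 14.5×29.5 cube at (5.5, 11.5) contributes its full rectangle (perimeter 88.00 mm); the cube at (11.5, -0.5) is absent (z outside [9.5, 15]); Taking the union: only the 14.5×29.5 cube at (5.5, 11.5) is present, so the union is just that shape — boundary = 88.00 mm; the r=6.5 cylinder at (-2.5, 2) gives a regular 8-gon of circumradius 6.5 (constant along its height) (perimeter = 2·8·6.500·sin(180°/8) = 39.80 mm); After the difference (first − rest): starting from that combined region, the r=6.5 cylinder at (-2.5, 2) misses the remaining region (no effect) — boundary = 88.00 mm. So its perimeter = 88.00 mm. Layer 120 is larger (163.77 vs 88.00 mm).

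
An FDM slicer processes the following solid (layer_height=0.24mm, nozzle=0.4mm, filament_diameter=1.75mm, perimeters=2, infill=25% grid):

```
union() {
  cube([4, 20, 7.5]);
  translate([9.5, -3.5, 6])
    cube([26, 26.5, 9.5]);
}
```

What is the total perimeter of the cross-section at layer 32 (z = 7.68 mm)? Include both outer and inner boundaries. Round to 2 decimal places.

At z = 7.68 mm: the cube is absent (z outside [0, 7.5]); the 26×26.5 cube at (9.5, -3.5) contributes its full rectangle (perimeter 105.00 mm); Merging all regions: only the 26×26.5 cube at (9.5, -3.5) is present, so the union is just that shape — boundary = 105.00 mm. Overall, the cross-section is a single solid region. Total boundary length (outer) = 105.00 mm.

105.00 mm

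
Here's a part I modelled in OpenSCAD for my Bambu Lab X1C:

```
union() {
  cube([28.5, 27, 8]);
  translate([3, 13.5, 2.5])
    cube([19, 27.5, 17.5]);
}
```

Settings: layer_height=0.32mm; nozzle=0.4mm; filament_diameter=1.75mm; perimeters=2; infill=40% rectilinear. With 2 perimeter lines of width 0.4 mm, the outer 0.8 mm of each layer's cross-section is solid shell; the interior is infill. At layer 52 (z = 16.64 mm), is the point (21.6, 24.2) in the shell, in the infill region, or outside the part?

shell

At z = 16.64 mm: the cube does not reach this height (z outside [0, 8]); the cube at (3, 13.5) is present — its section is the full 19×27.5 rectangle; Taking the union: only the 19×27.5 cube at (3, 13.5) is present, so the union is just that shape — 1 connected region. Overall, the cross-section is a single solid region. The nearest boundary edge runs (22.00, 13.50)→(22.00, 41.00); distance from the point to it = 0.40 mm. The point is inside the cross-section, 0.40 mm from the nearest boundary — within the 0.8 mm shell band (2 × 0.4).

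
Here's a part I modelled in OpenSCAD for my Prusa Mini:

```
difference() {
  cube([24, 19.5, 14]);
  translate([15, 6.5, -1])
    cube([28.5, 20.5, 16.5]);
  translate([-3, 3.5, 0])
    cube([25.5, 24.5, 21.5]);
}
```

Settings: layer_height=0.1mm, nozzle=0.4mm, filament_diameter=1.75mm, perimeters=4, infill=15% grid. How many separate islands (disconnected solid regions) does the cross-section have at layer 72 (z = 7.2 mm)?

At z = 7.2 mm: the 24×19.5 cube contributes its full rectangle; the cube at (15, 6.5) is present — its section is the full 28.5×20.5 rectangle; the cube at (-3, 3.5) is present — its section is the full 25.5×24.5 rectangle; Taking the first minus the rest: starting from the 24×19.5 cube, the 28.5×20.5 cube at (15, 6.5) partially overlaps it — only the 117.00 mm² overlap (of its 584.25 mm²) is removed, clipping the outline; the 25.5×24.5 cube at (-3, 3.5) partially overlaps it — only the 262.50 mm² overlap (of its 624.75 mm²) is removed, clipping the outline — 1 connected region. Overall, the cross-section is a single solid region. Island count = 1.

1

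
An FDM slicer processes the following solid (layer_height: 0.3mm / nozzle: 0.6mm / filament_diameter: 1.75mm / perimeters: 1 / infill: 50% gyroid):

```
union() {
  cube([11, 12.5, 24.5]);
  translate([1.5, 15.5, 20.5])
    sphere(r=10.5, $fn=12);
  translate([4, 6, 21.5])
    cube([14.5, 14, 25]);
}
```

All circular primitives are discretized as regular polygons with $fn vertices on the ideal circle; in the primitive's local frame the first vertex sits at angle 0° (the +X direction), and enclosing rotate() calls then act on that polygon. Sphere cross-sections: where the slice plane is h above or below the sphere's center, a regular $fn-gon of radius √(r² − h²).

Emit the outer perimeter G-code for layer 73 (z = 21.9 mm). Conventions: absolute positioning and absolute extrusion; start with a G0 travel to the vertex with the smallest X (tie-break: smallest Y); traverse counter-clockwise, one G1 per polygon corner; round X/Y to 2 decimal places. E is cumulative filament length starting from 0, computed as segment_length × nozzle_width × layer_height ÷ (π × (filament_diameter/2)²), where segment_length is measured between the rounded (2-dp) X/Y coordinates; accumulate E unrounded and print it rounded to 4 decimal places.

G0 X-8.91 Y15.50 Z21.90
G1 X-7.51 Y10.30 E0.4030
G1 X-3.70 Y6.49 E0.8062
G1 X0.00 Y5.50 E1.0929
G1 X0.00 Y0.00 E1.5044
G1 X11.00 Y0.00 E2.3276
G1 X11.00 Y6.00 E2.7766
G1 X18.50 Y6.00 E3.3379
G1 X18.50 Y20.00 E4.3856
G1 X10.70 Y20.00 E4.9693
G1 X10.51 Y20.70 E5.0236
G1 X6.70 Y24.51 E5.4268
G1 X1.50 Y25.91 E5.8298
G1 X-3.70 Y24.51 E6.2328
G1 X-7.51 Y20.70 E6.6361
G1 X-8.91 Y15.50 E7.0391

At z = 21.9 mm: the cube (footprint 11×12.5) is included at this height; the r=10.5 sphere at (1.5, 15.5) slices to a regular 12-gon of circumradius 10.406 (√(r²−h²) with h=1.4 from center); the cube at (4, 6) (footprint 14.5×14) is included at this height; Merging all regions: the regions partially overlap (shared area 162.89 mm²), so overlapping operands fuse into one piece — 1 connected region. The outline is a single polygon with 15 vertices. Extrusion per mm of travel: 0.6 × 0.3 / (π × 0.875²) = 0.074835. Accumulating E over each segment gives final E = 7.0391.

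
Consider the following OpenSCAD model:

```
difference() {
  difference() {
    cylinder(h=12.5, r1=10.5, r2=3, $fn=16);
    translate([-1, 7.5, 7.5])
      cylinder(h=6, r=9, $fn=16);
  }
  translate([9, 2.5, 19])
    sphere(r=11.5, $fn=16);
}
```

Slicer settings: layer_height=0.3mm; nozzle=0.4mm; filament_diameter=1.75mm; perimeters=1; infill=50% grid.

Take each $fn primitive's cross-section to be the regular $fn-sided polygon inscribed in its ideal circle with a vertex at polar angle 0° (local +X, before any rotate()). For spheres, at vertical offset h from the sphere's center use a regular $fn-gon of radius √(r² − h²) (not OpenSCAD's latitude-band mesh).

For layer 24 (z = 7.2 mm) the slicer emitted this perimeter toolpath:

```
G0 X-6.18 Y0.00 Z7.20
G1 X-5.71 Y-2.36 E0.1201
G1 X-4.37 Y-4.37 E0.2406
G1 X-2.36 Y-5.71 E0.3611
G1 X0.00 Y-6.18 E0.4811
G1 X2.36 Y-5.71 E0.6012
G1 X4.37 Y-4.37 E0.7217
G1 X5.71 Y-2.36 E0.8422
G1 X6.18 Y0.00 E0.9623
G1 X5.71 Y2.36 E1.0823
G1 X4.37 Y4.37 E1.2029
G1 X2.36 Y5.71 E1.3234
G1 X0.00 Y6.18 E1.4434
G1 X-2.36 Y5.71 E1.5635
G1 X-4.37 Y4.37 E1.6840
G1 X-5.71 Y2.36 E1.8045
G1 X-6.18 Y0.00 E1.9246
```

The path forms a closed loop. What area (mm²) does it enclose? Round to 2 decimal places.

Apply the shoelace formula to the sequence of (X, Y) vertices; enclosed area = 116.90 mm².

116.90 mm²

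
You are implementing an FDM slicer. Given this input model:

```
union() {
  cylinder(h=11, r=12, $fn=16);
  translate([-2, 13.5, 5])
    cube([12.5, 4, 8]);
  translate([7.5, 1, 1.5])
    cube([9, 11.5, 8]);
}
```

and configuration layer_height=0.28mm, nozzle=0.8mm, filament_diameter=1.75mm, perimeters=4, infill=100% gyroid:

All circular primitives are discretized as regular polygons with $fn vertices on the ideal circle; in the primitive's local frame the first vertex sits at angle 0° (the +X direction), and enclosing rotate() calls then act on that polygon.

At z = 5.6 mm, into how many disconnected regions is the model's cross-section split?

At z = 5.6 mm: the r=12 cylinder contributes a regular 16-gon of circumradius 12; the cube at (-2, 13.5) (footprint 12.5×4) is included at this height; the cube at (7.5, 1) is present — its section is the full 9×11.5 rectangle; Taking the union: the regions partially overlap (shared area 23.39 mm²), so overlapping operands fuse into one piece — 2 connected regions. The result has 2 disconnected regions.

2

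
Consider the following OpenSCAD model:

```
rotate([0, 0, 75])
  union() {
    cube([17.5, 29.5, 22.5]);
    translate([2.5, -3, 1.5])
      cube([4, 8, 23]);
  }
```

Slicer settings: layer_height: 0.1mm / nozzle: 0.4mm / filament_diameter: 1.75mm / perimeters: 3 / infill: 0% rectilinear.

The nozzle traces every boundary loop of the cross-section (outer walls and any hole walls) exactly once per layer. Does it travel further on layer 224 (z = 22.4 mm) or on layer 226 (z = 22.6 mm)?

layer 224 (z = 22.4 mm)

Layer 224 (z = 22.4): the cube is present — its section is the full 17.5×29.5 rectangle (perimeter 94.00 mm); the cube at (2.5, -3) (footprint 4×8) is included at this height (perimeter 24.00 mm); Merging all regions: the regions partially overlap (shared area 20.00 mm²), so the edge portions inside another operand are dropped and the merged outline is re-measured after clipping — boundary = 100.00 mm; (rotated 75° about Z; rotation is an isometry so areas/perimeters/island counts are preserved). So its perimeter = 100.00 mm. Layer 226 (z = 22.6): the cube does not reach this height (z outside [0, 22.5]); the cube at (2.5, -3) is present — its section is the full 4×8 rectangle (perimeter 24.00 mm); Combining (union): only the 4×8 cube at (2.5, -3) is present, so the union is just that shape — boundary = 24.00 mm; (whole slice rotated 75° about Z — lengths, areas and connectivity unchanged). So its perimeter = 24.00 mm. Layer 224 is larger (100.00 vs 24.00 mm).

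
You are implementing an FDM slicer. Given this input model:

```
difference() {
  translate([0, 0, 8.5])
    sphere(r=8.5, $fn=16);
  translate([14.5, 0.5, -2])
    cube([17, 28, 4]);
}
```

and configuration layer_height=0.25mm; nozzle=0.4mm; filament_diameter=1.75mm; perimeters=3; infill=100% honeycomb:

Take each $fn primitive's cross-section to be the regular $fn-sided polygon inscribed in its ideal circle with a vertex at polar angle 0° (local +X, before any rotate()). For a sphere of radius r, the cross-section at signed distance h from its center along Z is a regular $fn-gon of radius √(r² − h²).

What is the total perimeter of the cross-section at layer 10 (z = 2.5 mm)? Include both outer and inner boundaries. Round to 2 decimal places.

37.59 mm

At z = 2.5 mm: the r=8.5 sphere contributes a regular 16-gon of circumradius √(8.5²−6²) = 6.021 (perimeter = 2·16·6.021·sin(180°/16) = 37.59 mm); the cube at (14.5, 0.5) is absent (z outside [-2, 2]); After the difference (first − rest): none of the subtracted shapes is present at this height, so the r=8.5 sphere is unchanged — boundary = 37.59 mm. Overall, the cross-section is a single solid region. Total boundary length (outer) = 37.59 mm.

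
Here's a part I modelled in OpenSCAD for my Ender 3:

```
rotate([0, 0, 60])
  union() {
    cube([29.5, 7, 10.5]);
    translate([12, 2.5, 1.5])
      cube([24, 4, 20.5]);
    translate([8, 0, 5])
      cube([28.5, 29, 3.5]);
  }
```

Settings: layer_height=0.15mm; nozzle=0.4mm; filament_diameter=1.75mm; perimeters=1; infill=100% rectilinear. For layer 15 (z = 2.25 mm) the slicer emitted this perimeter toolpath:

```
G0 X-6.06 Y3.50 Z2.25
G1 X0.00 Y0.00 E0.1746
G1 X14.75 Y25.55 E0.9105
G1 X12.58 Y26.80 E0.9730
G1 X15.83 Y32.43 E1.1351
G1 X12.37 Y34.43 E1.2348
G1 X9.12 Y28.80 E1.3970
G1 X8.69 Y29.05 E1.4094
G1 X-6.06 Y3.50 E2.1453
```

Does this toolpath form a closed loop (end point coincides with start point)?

Start point (G0): (-6.06, 3.50). End point (last G1): the path returns to the start — closed.

yes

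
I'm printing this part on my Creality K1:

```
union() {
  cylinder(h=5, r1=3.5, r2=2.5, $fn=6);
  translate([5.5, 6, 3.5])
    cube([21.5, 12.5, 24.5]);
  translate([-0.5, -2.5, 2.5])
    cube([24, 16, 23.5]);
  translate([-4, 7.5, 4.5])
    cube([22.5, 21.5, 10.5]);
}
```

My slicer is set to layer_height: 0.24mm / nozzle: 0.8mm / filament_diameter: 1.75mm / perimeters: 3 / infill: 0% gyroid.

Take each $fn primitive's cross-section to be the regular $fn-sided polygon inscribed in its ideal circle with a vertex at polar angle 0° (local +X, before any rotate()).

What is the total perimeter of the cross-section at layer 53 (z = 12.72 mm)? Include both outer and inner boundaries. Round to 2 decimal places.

At z = 12.72 mm: the cone is absent (z outside [0, 5]); the 21.5×12.5 cube at (5.5, 6) contributes its full rectangle (perimeter 68.00 mm); the cube at (-0.5, -2.5) (footprint 24×16) is included at this height (perimeter 80.00 mm); the 22.5×21.5 cube at (-4, 7.5) contributes its full rectangle (perimeter 88.00 mm); Combining (union): the regions partially overlap (shared area 314.00 mm²), so the edge portions inside another operand are dropped and the merged outline is re-measured after clipping — boundary = 125.00 mm. Overall, the cross-section is a single solid region. Total boundary length (outer) = 125.00 mm.

125.00 mm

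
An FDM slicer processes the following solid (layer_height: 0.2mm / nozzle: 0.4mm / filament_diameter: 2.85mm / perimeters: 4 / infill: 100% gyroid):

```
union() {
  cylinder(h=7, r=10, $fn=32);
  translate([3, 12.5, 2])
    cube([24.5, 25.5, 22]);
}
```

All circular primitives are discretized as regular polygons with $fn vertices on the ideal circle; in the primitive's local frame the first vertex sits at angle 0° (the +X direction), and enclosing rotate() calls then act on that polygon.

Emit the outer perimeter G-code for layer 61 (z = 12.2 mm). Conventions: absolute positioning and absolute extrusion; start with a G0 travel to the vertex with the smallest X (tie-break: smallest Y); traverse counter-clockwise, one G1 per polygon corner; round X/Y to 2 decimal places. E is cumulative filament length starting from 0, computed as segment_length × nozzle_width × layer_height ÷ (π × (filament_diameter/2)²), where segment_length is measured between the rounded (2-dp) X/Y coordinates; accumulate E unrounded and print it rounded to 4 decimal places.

At z = 12.2 mm: the cylinder is not intersected at this z (z outside [0, 7]); the 24.5×25.5 cube at (3, 12.5) contributes its full rectangle; Merging all regions: only the 24.5×25.5 cube at (3, 12.5) is present, so the union is just that shape — 1 connected region. The outline is a single polygon with 4 vertices. Extrusion per mm of travel: 0.4 × 0.2 / (π × 1.425²) = 0.012540. Accumulating E over each segment gives final E = 1.2540.

G0 X3.00 Y12.50 Z12.20
G1 X27.50 Y12.50 E0.3072
G1 X27.50 Y38.00 E0.6270
G1 X3.00 Y38.00 E0.9343
G1 X3.00 Y12.50 E1.2540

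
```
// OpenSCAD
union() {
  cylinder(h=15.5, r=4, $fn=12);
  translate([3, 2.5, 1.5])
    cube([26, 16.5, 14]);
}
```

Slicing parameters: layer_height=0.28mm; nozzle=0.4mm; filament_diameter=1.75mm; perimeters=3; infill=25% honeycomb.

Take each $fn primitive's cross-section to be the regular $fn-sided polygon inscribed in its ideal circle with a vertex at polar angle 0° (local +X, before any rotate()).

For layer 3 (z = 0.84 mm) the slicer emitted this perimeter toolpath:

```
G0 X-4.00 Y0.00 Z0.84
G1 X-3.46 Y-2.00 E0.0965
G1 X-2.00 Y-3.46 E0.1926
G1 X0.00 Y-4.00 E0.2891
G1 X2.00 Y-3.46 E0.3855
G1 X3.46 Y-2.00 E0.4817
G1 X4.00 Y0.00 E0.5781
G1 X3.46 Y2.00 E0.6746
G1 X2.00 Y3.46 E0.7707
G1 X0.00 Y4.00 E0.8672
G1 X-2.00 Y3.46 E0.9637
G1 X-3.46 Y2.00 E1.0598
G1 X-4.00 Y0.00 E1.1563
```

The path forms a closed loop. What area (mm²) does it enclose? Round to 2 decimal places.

Apply the shoelace formula to the sequence of (X, Y) vertices; enclosed area = 47.94 mm².

47.94 mm²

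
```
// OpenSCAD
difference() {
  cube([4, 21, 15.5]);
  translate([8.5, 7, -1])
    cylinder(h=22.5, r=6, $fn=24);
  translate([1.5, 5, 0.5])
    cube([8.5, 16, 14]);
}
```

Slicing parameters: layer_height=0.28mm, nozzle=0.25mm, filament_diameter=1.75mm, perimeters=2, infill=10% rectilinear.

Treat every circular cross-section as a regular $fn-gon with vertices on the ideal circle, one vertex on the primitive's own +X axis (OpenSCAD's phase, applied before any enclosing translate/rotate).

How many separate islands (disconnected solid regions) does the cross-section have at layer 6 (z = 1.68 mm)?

1

At z = 1.68 mm: the cube (footprint 4×21) is included at this height; the r=6 cylinder at (8.5, 7) gives a regular 24-gon of circumradius 6 (constant along its height); the 8.5×16 cube at (1.5, 5) contributes its full rectangle; Subtracting the remaining from the first: starting from the 4×21 cube, the r=6 cylinder at (8.5, 7) partially overlaps it — only the 7.86 mm² overlap (of its 111.81 mm²) is removed, clipping the outline; the 8.5×16 cube at (1.5, 5) partially overlaps it — only the 33.36 mm² overlap (of its 136.00 mm²) is removed, clipping the outline — 1 connected region. Overall, the cross-section is a single solid region. Island count = 1.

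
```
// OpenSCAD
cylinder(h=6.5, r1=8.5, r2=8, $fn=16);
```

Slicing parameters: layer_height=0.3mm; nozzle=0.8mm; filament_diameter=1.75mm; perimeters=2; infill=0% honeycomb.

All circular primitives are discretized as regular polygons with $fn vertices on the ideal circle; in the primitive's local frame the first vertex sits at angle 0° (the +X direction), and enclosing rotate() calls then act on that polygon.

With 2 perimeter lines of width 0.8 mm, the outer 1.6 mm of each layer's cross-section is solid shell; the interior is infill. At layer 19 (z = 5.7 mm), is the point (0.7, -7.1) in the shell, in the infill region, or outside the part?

At z = 5.7 mm: the cone: at t=0.877 of its height the radius interpolates to r₁+(r₂−r₁)t = 8.062, giving a regular 16-gon of that circumradius. Overall, the cross-section is a single solid region. The nearest boundary edge runs (-0.00, -8.06)→(3.09, -7.45); distance from the point to it = 0.81 mm. The point is inside the cross-section, 0.81 mm from the nearest boundary — within the 1.6 mm shell band (2 × 0.8).

shell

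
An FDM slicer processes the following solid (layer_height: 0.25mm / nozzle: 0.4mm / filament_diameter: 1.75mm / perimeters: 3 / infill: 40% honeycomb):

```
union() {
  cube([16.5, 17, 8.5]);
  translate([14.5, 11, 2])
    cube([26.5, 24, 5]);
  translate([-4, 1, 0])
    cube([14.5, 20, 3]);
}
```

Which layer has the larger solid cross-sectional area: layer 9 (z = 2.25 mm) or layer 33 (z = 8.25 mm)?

Layer 9 (z = 2.25): the cube is present — its section is the full 16.5×17 rectangle (area 280.50 mm²); the cube at (14.5, 11) (footprint 26.5×24) is included at this height (area 636.00 mm²); the 14.5×20 cube at (-4, 1) contributes its full rectangle (area 290.00 mm²); Merging all regions: the regions partially overlap — summed areas 1206.50 mm² minus the doubly-counted overlap 180.00 mm² gives 1026.50 mm² — area = 1026.50 mm². So its area = 1026.50 mm². Layer 33 (z = 8.25): the cube (footprint 16.5×17) is included at this height (area 280.50 mm²); the cube at (14.5, 11) is absent (z outside [2, 7]); the cube at (-4, 1) is not intersected at this z (z outside [0, 3]); Combining (union): only the 16.5×17 cube is present, so the union is just that shape — area = 280.50 mm². So its area = 280.50 mm². Layer 9 is larger (1026.50 vs 280.50 mm²).

layer 9 (z = 2.25 mm)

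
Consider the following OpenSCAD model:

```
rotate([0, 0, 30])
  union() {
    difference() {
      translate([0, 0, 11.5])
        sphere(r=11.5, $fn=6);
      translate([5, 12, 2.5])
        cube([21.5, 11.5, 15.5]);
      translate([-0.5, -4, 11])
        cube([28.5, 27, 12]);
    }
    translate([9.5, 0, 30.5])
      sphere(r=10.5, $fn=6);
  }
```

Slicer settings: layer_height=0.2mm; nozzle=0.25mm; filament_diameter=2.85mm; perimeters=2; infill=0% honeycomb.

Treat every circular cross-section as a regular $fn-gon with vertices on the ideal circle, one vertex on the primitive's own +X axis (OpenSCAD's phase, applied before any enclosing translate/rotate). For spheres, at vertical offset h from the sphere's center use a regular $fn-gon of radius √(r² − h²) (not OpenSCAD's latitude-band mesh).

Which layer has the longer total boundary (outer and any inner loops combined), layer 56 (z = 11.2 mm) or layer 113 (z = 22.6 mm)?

Layer 56 (z = 11.2): the r=11.5 sphere slices to a regular 6-gon of circumradius 11.496 (√(r²−h²) with h=0.3 from center) (perimeter = 2·6·11.496·sin(180°/6) = 68.98 mm); the cube at (5, 12) (footprint 21.5×11.5) is included at this height (perimeter 66.00 mm); the cube at (-0.5, -4) (footprint 28.5×27) is included at this height (perimeter 111.00 mm); After the difference (first − rest): starting from the r=11.5 sphere, the 21.5×11.5 cube at (5, 12) misses the remaining region (no effect); the 28.5×27 cube at (-0.5, -4) partially overlaps it — only the 134.18 mm² overlap (of its 769.50 mm²) is removed, clipping the outline — boundary = 70.26 mm; the sphere at (9.5, 0) does not reach this height (|z−center|=19.300 > r=10.5); Merging all regions: only the result so far is present, so the union is just that shape — boundary = 70.26 mm; (rotated 30° about Z; rotation is an isometry so areas/perimeters/island counts are preserved). So its perimeter = 70.26 mm. Layer 113 (z = 22.6): the sphere: section is a regular 6-gon, circumradius = √(r²−h²) = √(11.5²−11.1²) = 3.007 (perimeter = 2·6·3.007·sin(180°/6) = 18.04 mm); the cube at (5, 12) is not intersected at this z (z outside [2.5, 18]); the cube at (-0.5, -4) is present — its section is the full 28.5×27 rectangle (perimeter 111.00 mm); Taking the first minus the rest: starting from the r=11.5 sphere, the 28.5×27 cube at (-0.5, -4) partially overlaps it — only the 14.35 mm² overlap (of its 769.50 mm²) is removed, clipping the outline — boundary = 13.23 mm; the sphere at (9.5, 0): section is a regular 6-gon, circumradius = √(r²−h²) = √(10.5²−7.9²) = 6.917 (perimeter = 2·6·6.917·sin(180°/6) = 41.50 mm); Taking the union: the 2 present regions are separate (no shared area or edge), so areas and boundary lengths simply add and each stays a separate island — boundary = 54.73 mm; (rotated 30° about Z; rotation is an isometry so areas/perimeters/island counts are preserved). So its perimeter = 54.73 mm. Layer 56 is larger (70.26 vs 54.73 mm).

layer 56 (z = 11.2 mm)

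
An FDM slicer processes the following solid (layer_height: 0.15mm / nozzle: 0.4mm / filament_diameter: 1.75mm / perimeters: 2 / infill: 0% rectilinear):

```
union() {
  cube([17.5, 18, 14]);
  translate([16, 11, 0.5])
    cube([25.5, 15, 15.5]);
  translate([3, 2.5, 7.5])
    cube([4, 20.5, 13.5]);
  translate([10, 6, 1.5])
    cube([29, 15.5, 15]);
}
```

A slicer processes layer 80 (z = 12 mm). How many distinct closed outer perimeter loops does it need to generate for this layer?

At z = 12 mm: the cube (footprint 17.5×18) is included at this height; the cube at (16, 11) is present — its section is the full 25.5×15 rectangle; the cube at (3, 2.5) (footprint 4×20.5) is included at this height; the 29×15.5 cube at (10, 6) contributes its full rectangle; Taking the union: the regions partially overlap (shared area 393.50 mm²), so overlapping operands fuse into one piece — 1 connected region. The result has 1 disconnected region.

1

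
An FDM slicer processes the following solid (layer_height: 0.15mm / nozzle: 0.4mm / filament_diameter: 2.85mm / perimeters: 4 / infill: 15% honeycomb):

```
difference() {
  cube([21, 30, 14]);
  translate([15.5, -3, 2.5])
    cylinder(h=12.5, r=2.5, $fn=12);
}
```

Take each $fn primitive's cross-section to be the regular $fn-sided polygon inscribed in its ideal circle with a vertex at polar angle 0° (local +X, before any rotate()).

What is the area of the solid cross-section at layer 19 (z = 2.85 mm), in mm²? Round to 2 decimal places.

At z = 2.85 mm: the 21×30 cube contributes its full rectangle (area 630.00 mm²); the cylinder at (15.5, -3): section is a regular 12-gon, circumradius r=2.5 (area = (12/2)·2.500²·sin(360°/12) = 18.75 mm²); Taking the first minus the rest: starting from the 21×30 cube (630.00 mm²), the r=2.5 cylinder at (15.5, -3) misses the remaining region (no effect) — area = 630.00 mm². Overall, the cross-section is a single solid region. Net area = 630.00 mm².

630.00 mm²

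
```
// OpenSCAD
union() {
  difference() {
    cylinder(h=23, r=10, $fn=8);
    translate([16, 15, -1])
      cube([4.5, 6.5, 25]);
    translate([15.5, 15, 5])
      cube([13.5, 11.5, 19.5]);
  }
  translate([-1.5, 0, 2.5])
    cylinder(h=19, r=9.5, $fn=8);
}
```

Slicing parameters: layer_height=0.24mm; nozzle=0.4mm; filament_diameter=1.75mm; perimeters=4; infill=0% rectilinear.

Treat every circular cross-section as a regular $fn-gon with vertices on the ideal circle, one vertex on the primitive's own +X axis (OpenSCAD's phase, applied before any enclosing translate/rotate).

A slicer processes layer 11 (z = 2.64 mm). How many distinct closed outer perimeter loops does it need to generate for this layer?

1

At z = 2.64 mm: the r=10 cylinder contributes a regular 8-gon of circumradius 10; the 4.5×6.5 cube at (16, 15) contributes its full rectangle; the cube at (15.5, 15) does not reach this height (z outside [5, 24.5]); After the difference (first − rest): starting from the r=10 cylinder, the 4.5×6.5 cube at (16, 15) misses the remaining region (no effect) — 1 connected region; the r=9.5 cylinder at (-1.5, 0) gives a regular 8-gon of circumradius 9.5 (constant along its height); Merging all regions: the regions partially overlap (shared area 239.97 mm²), so overlapping operands fuse into one piece — 1 connected region. The result has 1 disconnected region.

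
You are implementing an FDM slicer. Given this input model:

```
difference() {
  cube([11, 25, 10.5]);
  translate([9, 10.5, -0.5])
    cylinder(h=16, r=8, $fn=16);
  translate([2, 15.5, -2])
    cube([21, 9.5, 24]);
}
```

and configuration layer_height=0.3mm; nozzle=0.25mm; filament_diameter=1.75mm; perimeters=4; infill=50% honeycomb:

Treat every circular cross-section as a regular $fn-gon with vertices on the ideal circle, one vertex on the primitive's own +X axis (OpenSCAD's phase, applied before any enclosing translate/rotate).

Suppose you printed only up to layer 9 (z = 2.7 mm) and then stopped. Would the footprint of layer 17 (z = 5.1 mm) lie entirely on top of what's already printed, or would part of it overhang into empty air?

entirely on top

Compare the two slices. At z = 2.7: the 11×25 cube contributes its full rectangle (area 275.00 mm²); the r=8 cylinder at (9, 10.5) contributes a regular 16-gon of circumradius 8 (area = (16/2)·8.000²·sin(360°/16) = 195.93 mm²); the 21×9.5 cube at (2, 15.5) contributes its full rectangle (area 199.50 mm²); Taking the first minus the rest: starting from the 11×25 cube (275.00 mm²), the r=8 cylinder at (9, 10.5) partially overlaps it — only the 129.17 mm² overlap (of its 195.93 mm²) is removed, clipping the outline; the 21×9.5 cube at (2, 15.5) partially overlaps it — only the 67.55 mm² overlap (of its 199.50 mm²) is removed, clipping the outline — area = 78.28 mm². At z = 5.1: the 11×25 cube contributes its full rectangle (area 275.00 mm²); the cylinder at (9, 10.5): section is a regular 16-gon, circumradius r=8 (area = (16/2)·8.000²·sin(360°/16) = 195.93 mm²); the 21×9.5 cube at (2, 15.5) contributes its full rectangle (area 199.50 mm²); Taking the first minus the rest: starting from the 11×25 cube (275.00 mm²), the r=8 cylinder at (9, 10.5) partially overlaps it — only the 129.17 mm² overlap (of its 195.93 mm²) is removed, clipping the outline; the 21×9.5 cube at (2, 15.5) partially overlaps it — only the 67.55 mm² overlap (of its 199.50 mm²) is removed, clipping the outline — area = 78.28 mm². Checking containment: the cross-section at z = 5.1 is a subset of the cross-section at z = 2.7.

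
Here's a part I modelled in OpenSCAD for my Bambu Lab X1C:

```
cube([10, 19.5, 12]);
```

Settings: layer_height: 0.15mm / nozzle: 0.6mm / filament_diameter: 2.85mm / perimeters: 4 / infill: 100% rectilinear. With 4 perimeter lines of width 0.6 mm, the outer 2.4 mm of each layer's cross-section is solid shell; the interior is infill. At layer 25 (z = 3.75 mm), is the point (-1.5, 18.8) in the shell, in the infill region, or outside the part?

At z = 3.75 mm: the cube is present — its section is the full 10×19.5 rectangle. Overall, the cross-section is a single solid region. The nearest boundary edge runs (0.00, 19.50)→(0.00, 0.00); distance from the point to it = 1.50 mm. The point is not inside any of the regions above, so it lies outside the cross-section (1.50 mm from the nearest boundary).

outside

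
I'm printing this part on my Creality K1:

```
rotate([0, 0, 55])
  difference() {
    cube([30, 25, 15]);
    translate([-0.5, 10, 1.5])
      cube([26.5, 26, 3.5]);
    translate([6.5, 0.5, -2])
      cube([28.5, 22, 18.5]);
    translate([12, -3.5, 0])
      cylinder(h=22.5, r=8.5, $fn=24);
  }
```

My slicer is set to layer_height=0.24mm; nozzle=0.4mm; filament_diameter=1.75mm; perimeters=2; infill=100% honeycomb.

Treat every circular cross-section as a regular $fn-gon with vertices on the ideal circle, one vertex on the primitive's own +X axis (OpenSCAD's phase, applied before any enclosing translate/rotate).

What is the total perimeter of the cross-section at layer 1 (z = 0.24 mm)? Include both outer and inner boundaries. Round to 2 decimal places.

At z = 0.24 mm: the 30×25 cube contributes its full rectangle (perimeter 110.00 mm); the cube at (-0.5, 10) is absent (z outside [1.5, 5]); the cube at (6.5, 0.5) is present — its section is the full 28.5×22 rectangle (perimeter 101.00 mm); the cylinder at (12, -3.5): section is a regular 24-gon, circumradius r=8.5 (perimeter = 2·24·8.500·sin(180°/24) = 53.25 mm); After the difference (first − rest): starting from the 30×25 cube, the 28.5×22 cube at (6.5, 0.5) partially overlaps it — only the 517.00 mm² overlap (of its 627.00 mm²) is removed, clipping the outline; the r=8.5 cylinder at (12, -3.5) partially overlaps it — only the 10.23 mm² overlap (of its 224.40 mm²) is removed, clipping the outline — boundary = 130.50 mm; (rotated 55° about Z; rotation is an isometry so areas/perimeters/island counts are preserved). Overall, the cross-section has 2 separate islands. Total boundary length (outer) = 130.50 mm.

130.50 mm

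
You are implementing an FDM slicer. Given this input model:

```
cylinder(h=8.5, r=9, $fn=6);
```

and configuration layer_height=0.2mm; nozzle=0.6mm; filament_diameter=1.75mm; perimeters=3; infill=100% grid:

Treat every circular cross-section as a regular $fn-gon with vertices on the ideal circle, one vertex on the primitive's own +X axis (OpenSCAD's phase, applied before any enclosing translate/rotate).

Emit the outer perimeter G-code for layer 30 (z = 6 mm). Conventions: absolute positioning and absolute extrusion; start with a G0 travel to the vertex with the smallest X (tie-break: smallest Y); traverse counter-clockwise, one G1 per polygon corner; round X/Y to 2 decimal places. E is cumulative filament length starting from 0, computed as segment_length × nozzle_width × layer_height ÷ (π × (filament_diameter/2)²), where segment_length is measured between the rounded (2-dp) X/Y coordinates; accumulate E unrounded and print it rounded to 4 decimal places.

At z = 6 mm: the r=9 cylinder contributes a regular 6-gon of circumradius 9. The outline is a single polygon with 6 vertices. Extrusion per mm of travel: 0.6 × 0.2 / (π × 0.875²) = 0.049890. Accumulating E over each segment gives final E = 2.6933.

G0 X-9.00 Y0.00 Z6.00
G1 X-4.50 Y-7.79 E0.4488
G1 X4.50 Y-7.79 E0.8978
G1 X9.00 Y0.00 E1.3467
G1 X4.50 Y7.79 E1.7955
G1 X-4.50 Y7.79 E2.2445
G1 X-9.00 Y0.00 E2.6933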